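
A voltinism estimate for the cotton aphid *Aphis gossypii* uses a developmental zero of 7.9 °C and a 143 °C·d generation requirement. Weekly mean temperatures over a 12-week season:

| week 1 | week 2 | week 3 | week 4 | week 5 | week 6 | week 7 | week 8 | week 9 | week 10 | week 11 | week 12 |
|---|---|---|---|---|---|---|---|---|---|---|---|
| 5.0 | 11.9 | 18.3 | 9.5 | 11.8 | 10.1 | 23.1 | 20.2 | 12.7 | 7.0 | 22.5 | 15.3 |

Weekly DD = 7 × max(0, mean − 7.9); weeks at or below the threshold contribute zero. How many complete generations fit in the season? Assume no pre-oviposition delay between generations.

Weekly DD (7 × max(0, T̄ − 7.9)): 0.0, 28.0, 72.8, 11.2, 27.3, 15.4, 106.4, 86.1, 33.6, 0.0, 102.2, 51.8.
Season total = 534.8 DD.
Complete generations = ⌊534.8 / 143⌋ = 3.

3 generations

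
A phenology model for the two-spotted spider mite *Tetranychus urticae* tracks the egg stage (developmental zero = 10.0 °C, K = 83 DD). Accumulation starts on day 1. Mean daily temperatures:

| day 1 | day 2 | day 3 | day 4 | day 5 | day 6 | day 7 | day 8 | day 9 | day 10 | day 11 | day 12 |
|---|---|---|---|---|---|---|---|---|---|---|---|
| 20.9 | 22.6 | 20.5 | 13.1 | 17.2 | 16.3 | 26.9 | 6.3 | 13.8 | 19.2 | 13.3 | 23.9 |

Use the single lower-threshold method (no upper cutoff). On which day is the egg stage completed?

Daily DD above 10.0 °C: 10.9, 12.6, 10.5, 3.1, 7.2, 6.3, 16.9, 0.0, 3.8, 9.2, 3.3, 13.9.
Cumulative: 10.9, 23.5, 34.0, 37.1, 44.3, 50.6, 67.5, 67.5, 71.3, 80.5, 83.8, 97.7.
The total first reaches 83 DD on day 11.

day 11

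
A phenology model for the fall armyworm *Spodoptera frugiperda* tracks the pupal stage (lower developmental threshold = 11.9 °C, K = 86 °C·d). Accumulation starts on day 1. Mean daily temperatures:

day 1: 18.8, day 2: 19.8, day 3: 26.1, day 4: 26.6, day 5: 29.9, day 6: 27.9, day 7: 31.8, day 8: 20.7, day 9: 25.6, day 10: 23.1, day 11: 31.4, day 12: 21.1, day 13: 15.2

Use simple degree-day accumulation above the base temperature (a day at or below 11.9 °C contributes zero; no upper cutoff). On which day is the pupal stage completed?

day 7

Daily DD above 11.9 °C: 6.9, 7.9, 14.2, 14.7, 18.0, 16.0, 19.9, 8.8, 13.7, 11.2, 19.5, 9.2, 3.3.
Cumulative: 6.9, 14.8, 29.0, 43.7, 61.7, 77.7, 97.6, 106.4, 120.1, 131.3, 150.8, 160.0, 163.3.
The total first reaches 86 DD on day 7.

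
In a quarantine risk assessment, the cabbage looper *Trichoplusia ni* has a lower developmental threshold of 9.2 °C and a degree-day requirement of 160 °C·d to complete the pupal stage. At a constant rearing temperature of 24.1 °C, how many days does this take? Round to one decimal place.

10.7 days

Daily accumulation = 24.1 − 9.2 = 14.9 DD/day.
Duration = 160 / 14.9 = 10.738 ≈ 10.7 days.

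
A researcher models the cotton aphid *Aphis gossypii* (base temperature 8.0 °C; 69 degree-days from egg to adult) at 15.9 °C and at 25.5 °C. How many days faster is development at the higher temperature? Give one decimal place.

At 15.9 °C: 69 / (15.9 − 8.0) = 69 / 7.9 = 8.734 d.
At 25.5 °C: 69 / (25.5 − 8.0) = 69 / 17.5 = 3.943 d.
Difference = |8.734 − 3.943| = 4.791 ≈ 4.8 days.

4.8 days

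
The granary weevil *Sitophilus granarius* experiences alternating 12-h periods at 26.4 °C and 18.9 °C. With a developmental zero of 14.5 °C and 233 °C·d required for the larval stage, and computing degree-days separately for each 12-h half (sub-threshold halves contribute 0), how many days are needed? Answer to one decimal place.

Day half: max(0, 26.4 − 14.5) × 0.5 = 11.9 × 0.5 = 5.95 DD.
Night half: max(0, 18.9 − 14.5) × 0.5 = 4.4 × 0.5 = 2.20 DD.
Per 24 h: 8.15 DD/day.
Duration = 233 / 8.15 = 28.589 ≈ 28.6 days.

28.6 days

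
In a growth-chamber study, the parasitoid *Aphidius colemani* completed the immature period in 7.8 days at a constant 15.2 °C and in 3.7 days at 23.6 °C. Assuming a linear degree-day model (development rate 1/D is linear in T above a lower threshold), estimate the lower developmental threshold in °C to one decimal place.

Under the model K = D·(T − T_b), so D₁·(T₁ − T_b) = D₂·(T₂ − T_b).
7.8·(15.2 − T_b) = 3.7·(23.6 − T_b)
T_b = (7.8·15.2 − 3.7·23.6) / (7.8 − 3.7) = 31.24 / 4.1 = 7.620 °C ≈ 7.6 °C.

7.6 °C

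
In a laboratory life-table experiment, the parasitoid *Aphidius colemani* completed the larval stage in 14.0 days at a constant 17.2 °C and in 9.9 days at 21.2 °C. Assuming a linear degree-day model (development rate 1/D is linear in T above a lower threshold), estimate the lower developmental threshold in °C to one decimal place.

7.5 °C

Equal thermal constants: D₁(T₁ − T_b) = D₂(T₂ − T_b).
14.0·(17.2 − T_b) = 9.9·(21.2 − T_b)
T_b = (14.0·17.2 − 9.9·21.2) / (14.0 − 9.9) = 30.92 / 4.1 = 7.541 °C ≈ 7.5 °C.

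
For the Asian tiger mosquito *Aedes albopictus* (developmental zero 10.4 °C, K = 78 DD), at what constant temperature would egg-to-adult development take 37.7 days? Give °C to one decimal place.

Required daily accumulation = 78 / 37.7 = 2.069 DD/day.
T = T_base + 2.069 = 10.4 + 2.069 = 12.469 ≈ 12.5 °C.

12.5 °C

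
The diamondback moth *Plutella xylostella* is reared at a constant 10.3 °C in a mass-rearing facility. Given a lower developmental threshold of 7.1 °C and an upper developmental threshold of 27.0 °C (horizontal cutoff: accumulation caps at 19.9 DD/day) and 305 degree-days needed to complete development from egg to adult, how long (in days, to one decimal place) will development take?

95.3 days

Daily accumulation = 10.3 − 7.1 = 3.2 DD/day.
Duration = 305 / 3.2 = 95.312 ≈ 95.3 days.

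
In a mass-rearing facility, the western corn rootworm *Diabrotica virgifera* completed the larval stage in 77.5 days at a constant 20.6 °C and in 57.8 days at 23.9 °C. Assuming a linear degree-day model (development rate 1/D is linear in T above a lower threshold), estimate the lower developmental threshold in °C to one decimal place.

Equal thermal constants: D₁(T₁ − T_b) = D₂(T₂ − T_b).
77.5·(20.6 − T_b) = 57.8·(23.9 − T_b)
T_b = (77.5·20.6 − 57.8·23.9) / (77.5 − 57.8) = 215.08 / 19.7 = 10.918 °C ≈ 10.9 °C.

10.9 °C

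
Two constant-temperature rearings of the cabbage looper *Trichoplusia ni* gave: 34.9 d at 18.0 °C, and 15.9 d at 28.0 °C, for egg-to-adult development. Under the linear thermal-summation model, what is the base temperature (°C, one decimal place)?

Equal thermal constants: D₁(T₁ − T_b) = D₂(T₂ − T_b).
34.9·(18.0 − T_b) = 15.9·(28.0 − T_b)
T_b = (34.9·18.0 − 15.9·28.0) / (34.9 − 15.9) = 183.00 / 19.0 = 9.632 °C ≈ 9.6 °C.

9.6 °C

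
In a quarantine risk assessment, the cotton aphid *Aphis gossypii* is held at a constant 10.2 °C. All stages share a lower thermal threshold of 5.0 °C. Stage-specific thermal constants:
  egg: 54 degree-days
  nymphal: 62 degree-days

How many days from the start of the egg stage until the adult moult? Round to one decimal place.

Daily accumulation at 10.2 °C = 10.2 − 5.0 = 5.2 DD/day.
Total K = 54 + 62 = 116 DD.
Total duration = 116 / 5.2 = 22.308 ≈ 22.3 days.

22.3 days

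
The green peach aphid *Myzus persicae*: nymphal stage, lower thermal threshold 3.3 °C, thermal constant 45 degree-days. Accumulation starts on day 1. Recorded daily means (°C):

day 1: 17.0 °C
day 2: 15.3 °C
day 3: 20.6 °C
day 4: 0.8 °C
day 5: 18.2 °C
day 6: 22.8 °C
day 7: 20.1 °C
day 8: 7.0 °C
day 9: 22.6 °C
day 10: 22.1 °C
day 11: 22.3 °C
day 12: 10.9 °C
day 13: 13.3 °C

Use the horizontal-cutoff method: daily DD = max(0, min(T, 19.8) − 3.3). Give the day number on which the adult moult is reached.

day 5

Daily DD above 3.3 °C (capped at 16.5): 13.7, 12.0, 16.5, 0.0, 14.9, 16.5, 16.5, 3.7, 16.5, 16.5, 16.5, 7.6, 10.0.
Cumulative: 13.7, 25.7, 42.2, 42.2, 57.1, 73.6, 90.1, 93.8, 110.3, 126.8, 143.3, 150.9, 160.9.
The total first reaches 45 DD on day 5.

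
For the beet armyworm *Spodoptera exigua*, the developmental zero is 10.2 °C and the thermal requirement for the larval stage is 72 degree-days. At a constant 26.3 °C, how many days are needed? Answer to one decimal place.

Daily accumulation = 26.3 − 10.2 = 16.1 DD/day.
Duration = 72 / 16.1 = 4.472 ≈ 4.5 days.

4.5 days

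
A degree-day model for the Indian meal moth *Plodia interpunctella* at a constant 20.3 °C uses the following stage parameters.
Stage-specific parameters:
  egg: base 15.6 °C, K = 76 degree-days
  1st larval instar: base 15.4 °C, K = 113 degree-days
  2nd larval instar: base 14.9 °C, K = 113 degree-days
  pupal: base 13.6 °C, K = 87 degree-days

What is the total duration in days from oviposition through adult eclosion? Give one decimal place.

73.1 days

egg: 76 / (20.3 − 15.6) = 76 / 4.7 = 16.170 d.
1st larval instar: 113 / (20.3 − 15.4) = 113 / 4.9 = 23.061 d.
2nd larval instar: 113 / (20.3 − 14.9) = 113 / 5.4 = 20.926 d.
pupal: 87 / (20.3 − 13.6) = 87 / 6.7 = 12.985 d.
Sum = 73.142 ≈ 73.1 days.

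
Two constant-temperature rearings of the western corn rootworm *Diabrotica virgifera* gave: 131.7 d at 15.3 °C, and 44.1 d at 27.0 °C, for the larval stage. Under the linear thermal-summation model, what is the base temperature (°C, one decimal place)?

9.4 °C

Under the model K = D·(T − T_b), so D₁·(T₁ − T_b) = D₂·(T₂ − T_b).
131.7·(15.3 − T_b) = 44.1·(27.0 − T_b)
T_b = (131.7·15.3 − 44.1·27.0) / (131.7 − 44.1) = 824.31 / 87.6 = 9.410 °C ≈ 9.4 °C.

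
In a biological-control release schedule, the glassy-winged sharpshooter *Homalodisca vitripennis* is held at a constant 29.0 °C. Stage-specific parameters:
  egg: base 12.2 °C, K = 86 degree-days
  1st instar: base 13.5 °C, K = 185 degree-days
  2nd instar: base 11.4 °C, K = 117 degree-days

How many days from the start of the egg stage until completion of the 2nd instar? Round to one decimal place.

egg: 86 / (29.0 − 12.2) = 86 / 16.8 = 5.119 d.
1st instar: 185 / (29.0 − 13.5) = 185 / 15.5 = 11.935 d.
2nd instar: 117 / (29.0 − 11.4) = 117 / 17.6 = 6.648 d.
Sum = 23.702 ≈ 23.7 days.

23.7 days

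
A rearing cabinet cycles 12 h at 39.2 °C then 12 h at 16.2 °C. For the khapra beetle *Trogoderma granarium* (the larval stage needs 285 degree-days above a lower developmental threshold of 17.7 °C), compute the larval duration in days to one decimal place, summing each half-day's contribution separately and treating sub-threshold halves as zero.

Day half: max(0, 39.2 − 17.7) × 0.5 = 21.5 × 0.5 = 10.75 DD.
Night half: max(0, 16.2 − 17.7) × 0.5 = 0.0 × 0.5 = 0.00 DD.
Per 24 h: 10.75 DD/day.
Duration = 285 / 10.75 = 26.512 ≈ 26.5 days.

26.5 days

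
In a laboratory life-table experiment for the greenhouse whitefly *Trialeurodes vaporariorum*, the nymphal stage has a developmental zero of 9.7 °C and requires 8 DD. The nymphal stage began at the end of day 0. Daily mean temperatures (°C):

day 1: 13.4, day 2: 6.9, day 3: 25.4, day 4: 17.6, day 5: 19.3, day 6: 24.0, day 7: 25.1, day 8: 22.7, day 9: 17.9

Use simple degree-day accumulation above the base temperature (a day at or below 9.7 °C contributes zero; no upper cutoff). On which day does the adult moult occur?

Daily DD above 9.7 °C: 3.7, 0.0, 15.7, 7.9, 9.6, 14.3, 15.4, 13.0, 8.2.
Cumulative: 3.7, 3.7, 19.4, 27.3, 36.9, 51.2, 66.6, 79.6, 87.8.
The total first reaches 8 DD on day 3.

day 3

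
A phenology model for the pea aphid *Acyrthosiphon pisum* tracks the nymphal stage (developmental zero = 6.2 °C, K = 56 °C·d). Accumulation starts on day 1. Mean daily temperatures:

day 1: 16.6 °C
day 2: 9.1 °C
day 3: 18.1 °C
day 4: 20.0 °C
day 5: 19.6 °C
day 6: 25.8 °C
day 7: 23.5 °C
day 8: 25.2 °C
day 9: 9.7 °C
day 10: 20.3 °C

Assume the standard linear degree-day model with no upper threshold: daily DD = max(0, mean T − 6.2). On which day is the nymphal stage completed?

day 6

Daily DD above 6.2 °C: 10.4, 2.9, 11.9, 13.8, 13.4, 19.6, 17.3, 19.0, 3.5, 14.1.
Cumulative: 10.4, 13.3, 25.2, 39.0, 52.4, 72.0, 89.3, 108.3, 111.8, 125.9.
The total first reaches 56 DD on day 6.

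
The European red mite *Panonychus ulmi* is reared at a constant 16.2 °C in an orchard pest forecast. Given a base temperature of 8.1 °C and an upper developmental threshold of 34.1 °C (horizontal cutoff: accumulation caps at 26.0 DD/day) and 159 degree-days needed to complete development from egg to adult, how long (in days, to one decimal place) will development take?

19.6 days

Daily accumulation = 16.2 − 8.1 = 8.1 DD/day.
Duration = 159 / 8.1 = 19.630 ≈ 19.6 days.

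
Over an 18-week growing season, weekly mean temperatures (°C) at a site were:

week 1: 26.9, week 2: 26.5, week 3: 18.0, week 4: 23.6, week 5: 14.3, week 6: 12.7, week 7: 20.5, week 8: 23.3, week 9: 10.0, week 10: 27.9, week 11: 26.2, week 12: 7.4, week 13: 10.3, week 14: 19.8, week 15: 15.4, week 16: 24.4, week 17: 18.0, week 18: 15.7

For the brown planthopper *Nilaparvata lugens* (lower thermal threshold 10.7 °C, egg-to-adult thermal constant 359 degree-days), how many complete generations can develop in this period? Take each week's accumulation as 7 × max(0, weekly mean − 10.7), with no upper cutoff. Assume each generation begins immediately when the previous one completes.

2 generations

Weekly DD (7 × max(0, T̄ − 10.7)): 113.4, 110.6, 51.1, 90.3, 25.2, 14.0, 68.6, 88.2, 0.0, 120.4, 108.5, 0.0, 0.0, 63.7, 32.9, 95.9, 51.1, 35.0.
Season total = 1068.9 DD.
Complete generations = ⌊1068.9 / 359⌋ = 2.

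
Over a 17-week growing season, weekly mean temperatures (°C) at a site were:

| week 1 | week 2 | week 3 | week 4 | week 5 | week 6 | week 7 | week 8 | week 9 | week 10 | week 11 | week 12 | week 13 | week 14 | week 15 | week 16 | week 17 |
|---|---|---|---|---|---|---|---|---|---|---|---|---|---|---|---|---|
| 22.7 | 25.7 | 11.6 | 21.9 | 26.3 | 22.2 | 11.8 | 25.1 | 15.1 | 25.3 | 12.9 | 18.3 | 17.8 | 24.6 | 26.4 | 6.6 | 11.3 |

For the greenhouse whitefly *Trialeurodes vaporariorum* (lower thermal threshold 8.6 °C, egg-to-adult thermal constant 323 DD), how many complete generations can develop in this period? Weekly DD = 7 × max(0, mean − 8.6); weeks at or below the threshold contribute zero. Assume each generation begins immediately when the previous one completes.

Weekly DD (7 × max(0, T̄ − 8.6)): 98.7, 119.7, 21.0, 93.1, 123.9, 95.2, 22.4, 115.5, 45.5, 116.9, 30.1, 67.9, 64.4, 112.0, 124.6, 0.0, 18.9.
Season total = 1269.8 DD.
Complete generations = ⌊1269.8 / 323⌋ = 3.

3 generations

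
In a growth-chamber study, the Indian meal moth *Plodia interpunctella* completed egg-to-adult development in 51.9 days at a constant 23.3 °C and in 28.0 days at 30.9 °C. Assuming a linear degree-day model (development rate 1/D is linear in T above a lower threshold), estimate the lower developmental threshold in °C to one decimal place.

14.4 °C

Equal thermal constants: D₁(T₁ − T_b) = D₂(T₂ − T_b).
51.9·(23.3 − T_b) = 28.0·(30.9 − T_b)
T_b = (51.9·23.3 − 28.0·30.9) / (51.9 − 28.0) = 344.07 / 23.9 = 14.396 °C ≈ 14.4 °C.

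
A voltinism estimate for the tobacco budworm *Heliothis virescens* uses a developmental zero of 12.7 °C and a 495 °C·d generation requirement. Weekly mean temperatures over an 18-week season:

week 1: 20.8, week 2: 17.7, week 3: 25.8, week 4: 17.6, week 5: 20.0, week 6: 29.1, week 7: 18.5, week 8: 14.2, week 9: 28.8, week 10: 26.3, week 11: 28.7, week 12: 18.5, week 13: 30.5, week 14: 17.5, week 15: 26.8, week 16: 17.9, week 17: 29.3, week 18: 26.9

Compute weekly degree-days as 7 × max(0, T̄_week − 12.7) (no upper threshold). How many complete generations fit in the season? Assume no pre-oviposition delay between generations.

2 generations

Weekly DD (7 × max(0, T̄ − 12.7)): 56.7, 35.0, 91.7, 34.3, 51.1, 114.8, 40.6, 10.5, 112.7, 95.2, 112.0, 40.6, 124.6, 33.6, 98.7, 36.4, 116.2, 99.4.
Season total = 1304.1 DD.
Complete generations = ⌊1304.1 / 495⌋ = 2.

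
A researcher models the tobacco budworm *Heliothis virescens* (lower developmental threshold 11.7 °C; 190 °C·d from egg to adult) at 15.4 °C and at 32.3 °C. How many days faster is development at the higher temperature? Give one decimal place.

42.1 days

At 15.4 °C: 190 / (15.4 − 11.7) = 190 / 3.7 = 51.351 d.
At 32.3 °C: 190 / (32.3 − 11.7) = 190 / 20.6 = 9.223 d.
Difference = |51.351 − 9.223| = 42.128 ≈ 42.1 days.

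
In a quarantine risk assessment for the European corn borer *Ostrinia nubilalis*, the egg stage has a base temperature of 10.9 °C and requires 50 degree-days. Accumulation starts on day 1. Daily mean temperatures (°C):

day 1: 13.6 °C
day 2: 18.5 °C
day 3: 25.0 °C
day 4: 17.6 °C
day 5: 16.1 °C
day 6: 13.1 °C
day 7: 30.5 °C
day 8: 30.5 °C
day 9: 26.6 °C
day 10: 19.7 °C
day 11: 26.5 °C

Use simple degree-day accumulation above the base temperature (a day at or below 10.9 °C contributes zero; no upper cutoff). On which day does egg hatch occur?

Daily DD above 10.9 °C: 2.7, 7.6, 14.1, 6.7, 5.2, 2.2, 19.6, 19.6, 15.7, 8.8, 15.6.
Cumulative: 2.7, 10.3, 24.4, 31.1, 36.3, 38.5, 58.1, 77.7, 93.4, 102.2, 117.8.
The total first reaches 50 DD on day 7.

day 7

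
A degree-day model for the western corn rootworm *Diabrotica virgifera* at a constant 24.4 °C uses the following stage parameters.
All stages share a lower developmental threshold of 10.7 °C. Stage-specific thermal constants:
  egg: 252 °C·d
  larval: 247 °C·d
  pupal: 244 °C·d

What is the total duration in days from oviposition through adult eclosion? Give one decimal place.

54.2 days

Daily accumulation at 24.4 °C = 24.4 − 10.7 = 13.7 DD/day.
Total K = 252 + 247 + 244 = 743 DD.
Total duration = 743 / 13.7 = 54.234 ≈ 54.2 days.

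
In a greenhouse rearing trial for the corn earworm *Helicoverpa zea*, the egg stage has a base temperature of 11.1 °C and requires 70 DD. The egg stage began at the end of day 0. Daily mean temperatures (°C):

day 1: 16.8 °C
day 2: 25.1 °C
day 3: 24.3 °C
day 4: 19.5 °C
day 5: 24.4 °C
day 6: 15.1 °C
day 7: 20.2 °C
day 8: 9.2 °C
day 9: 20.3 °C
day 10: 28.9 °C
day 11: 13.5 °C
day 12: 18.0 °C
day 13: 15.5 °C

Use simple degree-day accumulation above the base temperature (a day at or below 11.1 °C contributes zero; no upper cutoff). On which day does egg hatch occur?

day 9

Daily DD above 11.1 °C: 5.7, 14.0, 13.2, 8.4, 13.3, 4.0, 9.1, 0.0, 9.2, 17.8, 2.4, 6.9, 4.4.
Cumulative: 5.7, 19.7, 32.9, 41.3, 54.6, 58.6, 67.7, 67.7, 76.9, 94.7, 97.1, 104.0, 108.4.
The total first reaches 70 DD on day 9.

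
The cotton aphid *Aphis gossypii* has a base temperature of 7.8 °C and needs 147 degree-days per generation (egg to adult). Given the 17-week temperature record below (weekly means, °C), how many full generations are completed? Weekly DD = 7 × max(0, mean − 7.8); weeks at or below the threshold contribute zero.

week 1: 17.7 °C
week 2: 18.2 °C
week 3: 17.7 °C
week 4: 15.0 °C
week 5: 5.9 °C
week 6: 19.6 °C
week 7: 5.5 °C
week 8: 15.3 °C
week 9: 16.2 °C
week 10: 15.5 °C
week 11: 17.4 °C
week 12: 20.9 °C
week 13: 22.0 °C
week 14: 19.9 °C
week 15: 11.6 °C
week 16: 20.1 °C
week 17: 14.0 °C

Weekly DD (7 × max(0, T̄ − 7.8)): 69.3, 72.8, 69.3, 50.4, 0.0, 82.6, 0.0, 52.5, 58.8, 53.9, 67.2, 91.7, 99.4, 84.7, 26.6, 86.1, 43.4.
Season total = 1008.7 DD.
Complete generations = ⌊1008.7 / 147⌋ = 6.

6 generations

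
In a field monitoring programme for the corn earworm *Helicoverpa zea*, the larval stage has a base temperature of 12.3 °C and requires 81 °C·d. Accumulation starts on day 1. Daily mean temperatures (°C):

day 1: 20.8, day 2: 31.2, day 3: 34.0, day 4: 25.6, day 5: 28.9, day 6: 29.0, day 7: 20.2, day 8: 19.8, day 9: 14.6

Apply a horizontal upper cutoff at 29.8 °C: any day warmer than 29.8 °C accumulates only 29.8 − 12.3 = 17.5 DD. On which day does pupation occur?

day 6

Daily DD above 12.3 °C (capped at 17.5): 8.5, 17.5, 17.5, 13.3, 16.6, 16.7, 7.9, 7.5, 2.3.
Cumulative: 8.5, 26.0, 43.5, 56.8, 73.4, 90.1, 98.0, 105.5, 107.8.
The total first reaches 81 DD on day 6.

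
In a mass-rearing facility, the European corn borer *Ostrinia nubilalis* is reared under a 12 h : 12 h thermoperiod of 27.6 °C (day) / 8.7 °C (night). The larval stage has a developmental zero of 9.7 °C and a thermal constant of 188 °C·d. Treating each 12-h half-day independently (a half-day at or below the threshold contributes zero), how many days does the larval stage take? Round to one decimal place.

Day half: max(0, 27.6 − 9.7) × 0.5 = 17.9 × 0.5 = 8.95 DD.
Night half: max(0, 8.7 − 9.7) × 0.5 = 0.0 × 0.5 = 0.00 DD.
Per 24 h: 8.95 DD/day.
Duration = 188 / 8.95 = 21.006 ≈ 21.0 days.

21.0 days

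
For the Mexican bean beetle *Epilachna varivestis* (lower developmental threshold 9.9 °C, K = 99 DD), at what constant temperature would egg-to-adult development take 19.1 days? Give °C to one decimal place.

Required daily accumulation = 99 / 19.1 = 5.183 DD/day.
T = T_base + 5.183 = 9.9 + 5.183 = 15.083 ≈ 15.1 °C.

15.1 °C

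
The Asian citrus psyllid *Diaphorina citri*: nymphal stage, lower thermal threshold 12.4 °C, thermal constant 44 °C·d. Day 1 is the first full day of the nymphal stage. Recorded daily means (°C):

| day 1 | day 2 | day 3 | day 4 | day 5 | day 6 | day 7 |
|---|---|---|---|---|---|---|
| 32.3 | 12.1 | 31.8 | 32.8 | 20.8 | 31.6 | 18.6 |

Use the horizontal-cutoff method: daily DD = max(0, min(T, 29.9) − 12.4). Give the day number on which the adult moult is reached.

Daily DD above 12.4 °C (capped at 17.5): 17.5, 0.0, 17.5, 17.5, 8.4, 17.5, 6.2.
Cumulative: 17.5, 17.5, 35.0, 52.5, 60.9, 78.4, 84.6.
The total first reaches 44 DD on day 4.

day 4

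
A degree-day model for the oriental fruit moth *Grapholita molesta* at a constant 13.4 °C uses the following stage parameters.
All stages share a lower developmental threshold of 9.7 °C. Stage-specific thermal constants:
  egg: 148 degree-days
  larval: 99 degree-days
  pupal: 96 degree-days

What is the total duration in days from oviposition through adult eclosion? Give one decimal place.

92.7 days

Daily accumulation at 13.4 °C = 13.4 − 9.7 = 3.7 DD/day.
Total K = 148 + 99 + 96 = 343 DD.
Total duration = 343 / 3.7 = 92.703 ≈ 92.7 days.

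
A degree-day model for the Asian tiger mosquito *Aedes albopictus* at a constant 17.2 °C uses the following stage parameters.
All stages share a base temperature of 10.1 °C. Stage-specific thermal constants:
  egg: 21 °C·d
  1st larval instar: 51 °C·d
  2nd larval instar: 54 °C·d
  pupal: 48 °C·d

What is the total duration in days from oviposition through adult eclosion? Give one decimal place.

Daily accumulation at 17.2 °C = 17.2 − 10.1 = 7.1 DD/day.
Total K = 21 + 51 + 54 + 48 = 174 DD.
Total duration = 174 / 7.1 = 24.507 ≈ 24.5 days.

24.5 days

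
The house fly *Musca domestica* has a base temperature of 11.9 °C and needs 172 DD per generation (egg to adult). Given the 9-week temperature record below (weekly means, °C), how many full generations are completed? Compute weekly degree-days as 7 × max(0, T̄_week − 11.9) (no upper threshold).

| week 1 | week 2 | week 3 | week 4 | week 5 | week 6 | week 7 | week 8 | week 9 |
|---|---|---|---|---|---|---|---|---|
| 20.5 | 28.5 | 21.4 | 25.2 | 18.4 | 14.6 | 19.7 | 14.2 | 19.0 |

3 generations

Weekly DD (7 × max(0, T̄ − 11.9)): 60.2, 116.2, 66.5, 93.1, 45.5, 18.9, 54.6, 16.1, 49.7.
Season total = 520.8 DD.
Complete generations = ⌊520.8 / 172⌋ = 3.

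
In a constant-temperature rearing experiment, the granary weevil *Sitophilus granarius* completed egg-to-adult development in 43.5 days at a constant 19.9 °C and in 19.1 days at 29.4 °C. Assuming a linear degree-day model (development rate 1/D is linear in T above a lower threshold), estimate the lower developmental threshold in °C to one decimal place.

Equal thermal constants: D₁(T₁ − T_b) = D₂(T₂ − T_b).
43.5·(19.9 − T_b) = 19.1·(29.4 − T_b)
T_b = (43.5·19.9 − 19.1·29.4) / (43.5 − 19.1) = 304.11 / 24.4 = 12.464 °C ≈ 12.5 °C.

12.5 °C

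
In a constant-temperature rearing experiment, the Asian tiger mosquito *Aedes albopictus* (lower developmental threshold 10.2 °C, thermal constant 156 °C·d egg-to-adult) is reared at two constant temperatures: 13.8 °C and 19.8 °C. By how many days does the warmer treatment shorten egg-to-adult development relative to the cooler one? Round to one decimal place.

27.1 days

At 13.8 °C: 156 / (13.8 − 10.2) = 156 / 3.6 = 43.333 d.
At 19.8 °C: 156 / (19.8 − 10.2) = 156 / 9.6 = 16.250 d.
Difference = |43.333 − 16.250| = 27.083 ≈ 27.1 days.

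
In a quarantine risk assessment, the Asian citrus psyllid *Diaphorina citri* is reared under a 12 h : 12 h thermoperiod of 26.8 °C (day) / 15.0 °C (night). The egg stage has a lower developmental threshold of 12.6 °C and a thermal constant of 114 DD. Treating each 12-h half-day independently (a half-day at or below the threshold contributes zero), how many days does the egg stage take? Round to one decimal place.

13.7 days

Day half: max(0, 26.8 − 12.6) × 0.5 = 14.2 × 0.5 = 7.10 DD.
Night half: max(0, 15.0 − 12.6) × 0.5 = 2.4 × 0.5 = 1.20 DD.
Per 24 h: 8.30 DD/day.
Duration = 114 / 8.30 = 13.735 ≈ 13.7 days.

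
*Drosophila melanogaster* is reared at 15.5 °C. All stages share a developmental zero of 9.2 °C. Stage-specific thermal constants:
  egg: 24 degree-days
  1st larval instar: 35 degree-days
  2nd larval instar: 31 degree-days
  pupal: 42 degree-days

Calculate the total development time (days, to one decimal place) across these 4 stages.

Daily accumulation at 15.5 °C = 15.5 − 9.2 = 6.3 DD/day.
Total K = 24 + 35 + 31 + 42 = 132 DD.
Total duration = 132 / 6.3 = 20.952 ≈ 21.0 days.

21.0 days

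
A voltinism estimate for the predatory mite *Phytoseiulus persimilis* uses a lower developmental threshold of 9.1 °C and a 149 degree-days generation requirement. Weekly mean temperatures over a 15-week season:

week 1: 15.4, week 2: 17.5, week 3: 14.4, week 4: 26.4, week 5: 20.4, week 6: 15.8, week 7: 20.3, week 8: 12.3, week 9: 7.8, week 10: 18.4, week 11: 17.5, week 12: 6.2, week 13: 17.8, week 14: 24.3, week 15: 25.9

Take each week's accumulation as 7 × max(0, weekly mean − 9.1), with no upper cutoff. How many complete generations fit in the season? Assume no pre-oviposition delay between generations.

Weekly DD (7 × max(0, T̄ − 9.1)): 44.1, 58.8, 37.1, 121.1, 79.1, 46.9, 78.4, 22.4, 0.0, 65.1, 58.8, 0.0, 60.9, 106.4, 117.6.
Season total = 896.7 DD.
Complete generations = ⌊896.7 / 149⌋ = 6.

6 generations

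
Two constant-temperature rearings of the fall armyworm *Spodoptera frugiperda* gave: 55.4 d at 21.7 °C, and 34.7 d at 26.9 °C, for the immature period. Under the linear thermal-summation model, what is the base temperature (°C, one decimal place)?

13.0 °C

Under the model K = D·(T − T_b), so D₁·(T₁ − T_b) = D₂·(T₂ − T_b).
55.4·(21.7 − T_b) = 34.7·(26.9 − T_b)
T_b = (55.4·21.7 − 34.7·26.9) / (55.4 − 34.7) = 268.75 / 20.7 = 12.983 °C ≈ 13.0 °C.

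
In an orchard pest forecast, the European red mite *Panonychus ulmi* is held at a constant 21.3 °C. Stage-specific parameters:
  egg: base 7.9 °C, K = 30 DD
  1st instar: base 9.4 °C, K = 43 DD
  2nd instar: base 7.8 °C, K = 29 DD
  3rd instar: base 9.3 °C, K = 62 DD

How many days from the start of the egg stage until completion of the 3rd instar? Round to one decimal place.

egg: 30 / (21.3 − 7.9) = 30 / 13.4 = 2.239 d.
1st instar: 43 / (21.3 − 9.4) = 43 / 11.9 = 3.613 d.
2nd instar: 29 / (21.3 − 7.8) = 29 / 13.5 = 2.148 d.
3rd instar: 62 / (21.3 − 9.3) = 62 / 12.0 = 5.167 d.
Sum = 13.167 ≈ 13.2 days.

13.2 days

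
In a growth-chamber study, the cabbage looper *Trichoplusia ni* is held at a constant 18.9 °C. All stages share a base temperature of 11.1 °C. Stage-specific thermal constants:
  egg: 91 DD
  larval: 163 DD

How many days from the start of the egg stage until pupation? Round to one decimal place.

Daily accumulation at 18.9 °C = 18.9 − 11.1 = 7.8 DD/day.
Total K = 91 + 163 = 254 DD.
Total duration = 254 / 7.8 = 32.564 ≈ 32.6 days.

32.6 days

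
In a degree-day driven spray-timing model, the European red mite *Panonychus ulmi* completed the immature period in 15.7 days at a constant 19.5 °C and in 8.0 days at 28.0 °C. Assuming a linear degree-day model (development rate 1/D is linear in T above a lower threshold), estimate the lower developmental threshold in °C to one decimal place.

Under the model K = D·(T − T_b), so D₁·(T₁ − T_b) = D₂·(T₂ − T_b).
15.7·(19.5 − T_b) = 8.0·(28.0 − T_b)
T_b = (15.7·19.5 − 8.0·28.0) / (15.7 − 8.0) = 82.15 / 7.7 = 10.669 °C ≈ 10.7 °C.

10.7 °C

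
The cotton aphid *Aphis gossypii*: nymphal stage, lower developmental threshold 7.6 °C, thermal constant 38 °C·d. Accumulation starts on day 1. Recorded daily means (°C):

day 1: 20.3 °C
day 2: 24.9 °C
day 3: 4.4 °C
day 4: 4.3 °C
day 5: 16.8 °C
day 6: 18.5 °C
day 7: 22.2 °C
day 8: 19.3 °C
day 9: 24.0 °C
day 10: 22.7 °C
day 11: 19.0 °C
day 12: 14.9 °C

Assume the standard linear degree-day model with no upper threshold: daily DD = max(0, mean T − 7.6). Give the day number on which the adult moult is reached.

Daily DD above 7.6 °C: 12.7, 17.3, 0.0, 0.0, 9.2, 10.9, 14.6, 11.7, 16.4, 15.1, 11.4, 7.3.
Cumulative: 12.7, 30.0, 30.0, 30.0, 39.2, 50.1, 64.7, 76.4, 92.8, 107.9, 119.3, 126.6.
The total first reaches 38 DD on day 5.

day 5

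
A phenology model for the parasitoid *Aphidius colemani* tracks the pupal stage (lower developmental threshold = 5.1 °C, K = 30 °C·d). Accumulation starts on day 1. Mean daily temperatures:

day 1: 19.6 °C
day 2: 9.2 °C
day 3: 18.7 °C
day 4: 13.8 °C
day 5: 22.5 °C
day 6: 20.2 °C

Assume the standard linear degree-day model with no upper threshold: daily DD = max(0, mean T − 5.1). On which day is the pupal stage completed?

day 3

Daily DD above 5.1 °C: 14.5, 4.1, 13.6, 8.7, 17.4, 15.1.
Cumulative: 14.5, 18.6, 32.2, 40.9, 58.3, 73.4.
The total first reaches 30 DD on day 3.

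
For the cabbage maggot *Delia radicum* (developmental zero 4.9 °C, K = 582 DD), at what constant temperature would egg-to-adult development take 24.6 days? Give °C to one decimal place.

Required daily accumulation = 582 / 24.6 = 23.659 DD/day.
T = T_base + 23.659 = 4.9 + 23.659 = 28.559 ≈ 28.6 °C.

28.6 °C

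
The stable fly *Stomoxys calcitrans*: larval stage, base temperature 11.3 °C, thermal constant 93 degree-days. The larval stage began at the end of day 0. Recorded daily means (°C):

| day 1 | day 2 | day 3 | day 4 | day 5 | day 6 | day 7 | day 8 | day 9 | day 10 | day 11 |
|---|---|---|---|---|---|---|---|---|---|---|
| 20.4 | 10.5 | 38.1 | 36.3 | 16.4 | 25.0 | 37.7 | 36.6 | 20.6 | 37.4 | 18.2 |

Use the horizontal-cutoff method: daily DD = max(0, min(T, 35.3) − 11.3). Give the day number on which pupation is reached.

day 7

Daily DD above 11.3 °C (capped at 24.0): 9.1, 0.0, 24.0, 24.0, 5.1, 13.7, 24.0, 24.0, 9.3, 24.0, 6.9.
Cumulative: 9.1, 9.1, 33.1, 57.1, 62.2, 75.9, 99.9, 123.9, 133.2, 157.2, 164.1.
The total first reaches 93 DD on day 7.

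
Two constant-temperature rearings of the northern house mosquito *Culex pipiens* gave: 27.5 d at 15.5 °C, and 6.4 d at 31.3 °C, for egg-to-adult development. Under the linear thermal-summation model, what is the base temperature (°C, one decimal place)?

10.7 °C

Equal thermal constants: D₁(T₁ − T_b) = D₂(T₂ − T_b).
27.5·(15.5 − T_b) = 6.4·(31.3 − T_b)
T_b = (27.5·15.5 − 6.4·31.3) / (27.5 − 6.4) = 225.93 / 21.1 = 10.708 °C ≈ 10.7 °C.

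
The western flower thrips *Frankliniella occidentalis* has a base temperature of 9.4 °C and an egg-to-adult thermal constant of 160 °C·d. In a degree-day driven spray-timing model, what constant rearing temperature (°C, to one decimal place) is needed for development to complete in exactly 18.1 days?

Required daily accumulation = 160 / 18.1 = 8.840 DD/day.
T = T_base + 8.840 = 9.4 + 8.840 = 18.240 ≈ 18.2 °C.

18.2 °C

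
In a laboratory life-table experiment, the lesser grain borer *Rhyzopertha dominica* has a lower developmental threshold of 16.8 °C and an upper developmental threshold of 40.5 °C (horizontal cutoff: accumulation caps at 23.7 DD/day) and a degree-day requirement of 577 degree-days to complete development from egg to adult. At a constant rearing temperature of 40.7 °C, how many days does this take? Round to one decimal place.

24.3 days

Temperature 40.7 °C exceeds the upper threshold, so daily accumulation caps at 40.5 − 16.8 = 23.7 DD/day.
Duration = 577 / 23.7 = 24.346 ≈ 24.3 days.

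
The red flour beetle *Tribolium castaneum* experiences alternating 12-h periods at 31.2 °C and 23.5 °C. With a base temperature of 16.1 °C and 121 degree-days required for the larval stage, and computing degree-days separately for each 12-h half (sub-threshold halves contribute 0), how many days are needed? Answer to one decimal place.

Day half: max(0, 31.2 − 16.1) × 0.5 = 15.1 × 0.5 = 7.55 DD.
Night half: max(0, 23.5 − 16.1) × 0.5 = 7.4 × 0.5 = 3.70 DD.
Per 24 h: 11.25 DD/day.
Duration = 121 / 11.25 = 10.756 ≈ 10.8 days.

10.8 days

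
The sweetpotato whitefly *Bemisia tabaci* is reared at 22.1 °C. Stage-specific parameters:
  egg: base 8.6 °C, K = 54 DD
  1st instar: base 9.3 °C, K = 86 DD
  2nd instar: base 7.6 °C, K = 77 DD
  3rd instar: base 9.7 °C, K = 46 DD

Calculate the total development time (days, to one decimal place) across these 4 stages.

egg: 54 / (22.1 − 8.6) = 54 / 13.5 = 4.000 d.
1st instar: 86 / (22.1 − 9.3) = 86 / 12.8 = 6.719 d.
2nd instar: 77 / (22.1 − 7.6) = 77 / 14.5 = 5.310 d.
3rd instar: 46 / (22.1 − 9.7) = 46 / 12.4 = 3.710 d.
Sum = 19.739 ≈ 19.7 days.

19.7 days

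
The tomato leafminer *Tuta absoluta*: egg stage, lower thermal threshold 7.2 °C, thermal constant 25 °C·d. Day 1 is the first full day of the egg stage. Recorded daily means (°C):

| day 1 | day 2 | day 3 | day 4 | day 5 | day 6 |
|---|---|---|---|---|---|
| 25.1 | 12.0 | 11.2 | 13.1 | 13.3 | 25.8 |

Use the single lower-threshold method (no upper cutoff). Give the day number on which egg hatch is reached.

Daily DD above 7.2 °C: 17.9, 4.8, 4.0, 5.9, 6.1, 18.6.
Cumulative: 17.9, 22.7, 26.7, 32.6, 38.7, 57.3.
The total first reaches 25 DD on day 3.

day 3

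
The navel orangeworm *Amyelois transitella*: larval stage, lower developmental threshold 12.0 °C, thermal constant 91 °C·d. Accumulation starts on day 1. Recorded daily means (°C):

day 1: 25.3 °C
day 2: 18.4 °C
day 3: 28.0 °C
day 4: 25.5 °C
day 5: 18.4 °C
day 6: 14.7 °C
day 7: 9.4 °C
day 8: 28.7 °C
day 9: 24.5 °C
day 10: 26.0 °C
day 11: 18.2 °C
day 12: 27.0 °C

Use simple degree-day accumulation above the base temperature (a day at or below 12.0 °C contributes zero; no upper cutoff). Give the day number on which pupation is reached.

day 10

Daily DD above 12.0 °C: 13.3, 6.4, 16.0, 13.5, 6.4, 2.7, 0.0, 16.7, 12.5, 14.0, 6.2, 15.0.
Cumulative: 13.3, 19.7, 35.7, 49.2, 55.6, 58.3, 58.3, 75.0, 87.5, 101.5, 107.7, 122.7.
The total first reaches 91 DD on day 10.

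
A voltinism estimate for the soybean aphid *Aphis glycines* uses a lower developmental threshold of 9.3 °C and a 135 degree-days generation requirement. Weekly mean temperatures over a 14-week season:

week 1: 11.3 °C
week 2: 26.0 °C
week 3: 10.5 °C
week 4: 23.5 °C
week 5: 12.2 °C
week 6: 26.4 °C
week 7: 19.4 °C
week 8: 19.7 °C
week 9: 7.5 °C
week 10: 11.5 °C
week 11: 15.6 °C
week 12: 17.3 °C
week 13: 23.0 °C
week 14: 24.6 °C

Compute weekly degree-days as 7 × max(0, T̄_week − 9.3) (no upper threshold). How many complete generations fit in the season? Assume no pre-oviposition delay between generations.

Weekly DD (7 × max(0, T̄ − 9.3)): 14.0, 116.9, 8.4, 99.4, 20.3, 119.7, 70.7, 72.8, 0.0, 15.4, 44.1, 56.0, 95.9, 107.1.
Season total = 840.7 DD.
Complete generations = ⌊840.7 / 135⌋ = 6.

6 generations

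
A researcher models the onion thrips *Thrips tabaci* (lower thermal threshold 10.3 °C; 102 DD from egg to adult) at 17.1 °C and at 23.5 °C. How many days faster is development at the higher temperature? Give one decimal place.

At 17.1 °C: 102 / (17.1 − 10.3) = 102 / 6.8 = 15.000 d.
At 23.5 °C: 102 / (23.5 − 10.3) = 102 / 13.2 = 7.727 d.
Difference = |15.000 − 7.727| = 7.273 ≈ 7.3 days.

7.3 days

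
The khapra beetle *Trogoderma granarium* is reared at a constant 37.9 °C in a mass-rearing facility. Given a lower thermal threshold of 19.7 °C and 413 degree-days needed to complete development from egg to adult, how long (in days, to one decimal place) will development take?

Daily accumulation = 37.9 − 19.7 = 18.2 DD/day.
Duration = 413 / 18.2 = 22.692 ≈ 22.7 days.

22.7 days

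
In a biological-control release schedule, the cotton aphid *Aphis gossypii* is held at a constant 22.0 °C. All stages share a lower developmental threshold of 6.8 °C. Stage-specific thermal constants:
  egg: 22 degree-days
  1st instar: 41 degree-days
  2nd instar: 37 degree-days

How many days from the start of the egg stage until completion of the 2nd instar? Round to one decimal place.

6.6 days

Daily accumulation at 22.0 °C = 22.0 − 6.8 = 15.2 DD/day.
Total K = 22 + 41 + 37 = 100 DD.
Total duration = 100 / 15.2 = 6.579 ≈ 6.6 days.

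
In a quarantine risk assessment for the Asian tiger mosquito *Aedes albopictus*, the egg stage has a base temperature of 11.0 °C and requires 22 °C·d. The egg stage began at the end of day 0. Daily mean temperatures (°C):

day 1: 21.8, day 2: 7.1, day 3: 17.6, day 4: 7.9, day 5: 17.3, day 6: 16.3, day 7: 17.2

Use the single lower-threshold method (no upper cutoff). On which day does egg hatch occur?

Daily DD above 11.0 °C: 10.8, 0.0, 6.6, 0.0, 6.3, 5.3, 6.2.
Cumulative: 10.8, 10.8, 17.4, 17.4, 23.7, 29.0, 35.2.
The total first reaches 22 DD on day 5.

day 5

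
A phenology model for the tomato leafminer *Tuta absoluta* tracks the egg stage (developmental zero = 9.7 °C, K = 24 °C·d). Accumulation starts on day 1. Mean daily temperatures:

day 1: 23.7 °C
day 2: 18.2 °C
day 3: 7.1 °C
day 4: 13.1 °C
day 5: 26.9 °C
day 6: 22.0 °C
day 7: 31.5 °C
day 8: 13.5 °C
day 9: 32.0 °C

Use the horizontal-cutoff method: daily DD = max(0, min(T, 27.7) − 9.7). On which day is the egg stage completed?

Daily DD above 9.7 °C (capped at 18.0): 14.0, 8.5, 0.0, 3.4, 17.2, 12.3, 18.0, 3.8, 18.0.
Cumulative: 14.0, 22.5, 22.5, 25.9, 43.1, 55.4, 73.4, 77.2, 95.2.
The total first reaches 24 DD on day 4.

day 4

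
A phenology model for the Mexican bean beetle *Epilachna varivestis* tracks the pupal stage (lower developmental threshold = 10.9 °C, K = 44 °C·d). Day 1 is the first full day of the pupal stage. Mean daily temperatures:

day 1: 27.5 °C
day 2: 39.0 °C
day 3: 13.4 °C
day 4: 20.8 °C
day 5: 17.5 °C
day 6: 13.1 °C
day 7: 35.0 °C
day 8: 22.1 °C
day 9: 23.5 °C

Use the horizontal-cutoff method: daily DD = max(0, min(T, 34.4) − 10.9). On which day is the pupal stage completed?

day 4

Daily DD above 10.9 °C (capped at 23.5): 16.6, 23.5, 2.5, 9.9, 6.6, 2.2, 23.5, 11.2, 12.6.
Cumulative: 16.6, 40.1, 42.6, 52.5, 59.1, 61.3, 84.8, 96.0, 108.6.
The total first reaches 44 DD on day 4.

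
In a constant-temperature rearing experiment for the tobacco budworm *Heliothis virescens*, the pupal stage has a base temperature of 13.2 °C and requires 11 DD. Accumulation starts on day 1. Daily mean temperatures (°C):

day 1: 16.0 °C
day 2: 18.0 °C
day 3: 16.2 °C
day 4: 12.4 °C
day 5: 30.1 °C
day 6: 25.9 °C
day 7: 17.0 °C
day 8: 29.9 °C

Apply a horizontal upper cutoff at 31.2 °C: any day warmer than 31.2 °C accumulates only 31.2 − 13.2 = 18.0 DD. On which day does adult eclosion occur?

day 5

Daily DD above 13.2 °C (capped at 18.0): 2.8, 4.8, 3.0, 0.0, 16.9, 12.7, 3.8, 16.7.
Cumulative: 2.8, 7.6, 10.6, 10.6, 27.5, 40.2, 44.0, 60.7.
The total first reaches 11 DD on day 5.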